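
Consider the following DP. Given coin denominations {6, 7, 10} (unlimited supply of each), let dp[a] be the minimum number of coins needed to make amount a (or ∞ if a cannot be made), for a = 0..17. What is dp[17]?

 a  0  1  2  3  4  5  6  7  8  9 10 11 12 13 14 15 16 17
dp  0  -  -  -  -  -  1  1  -  -  1  -  2  2  2  -  2  2
(- denotes ∞ / unreachable)

2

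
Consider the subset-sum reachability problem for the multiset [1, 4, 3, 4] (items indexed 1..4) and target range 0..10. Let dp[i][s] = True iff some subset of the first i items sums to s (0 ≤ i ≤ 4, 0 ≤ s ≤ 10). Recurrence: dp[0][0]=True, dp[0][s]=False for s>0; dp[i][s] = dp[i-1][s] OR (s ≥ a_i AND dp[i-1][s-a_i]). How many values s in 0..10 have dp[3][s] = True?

7

i\s   0   1   2   3   4   5   6   7   8   9  10
  0   T   F   F   F   F   F   F   F   F   F   F
  1   T   T   F   F   F   F   F   F   F   F   F
  2   T   T   F   F   T   T   F   F   F   F   F
  3   T   T   F   T   T   T   F   T   T   F   F
  4   T   T   F   T   T   T   F   T   T   T   F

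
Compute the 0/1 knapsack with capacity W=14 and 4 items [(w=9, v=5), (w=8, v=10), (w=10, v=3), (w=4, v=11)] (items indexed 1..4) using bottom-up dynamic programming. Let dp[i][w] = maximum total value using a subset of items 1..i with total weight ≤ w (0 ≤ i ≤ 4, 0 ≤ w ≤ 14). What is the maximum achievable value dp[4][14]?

i\w   0   1   2   3   4   5   6   7   8   9  10  11  12  13  14
  0   0   0   0   0   0   0   0   0   0   0   0   0   0   0   0
  1   0   0   0   0   0   0   0   0   0   5   5   5   5   5   5
  2   0   0   0   0   0   0   0   0  10  10  10  10  10  10  10
  3   0   0   0   0   0   0   0   0  10  10  10  10  10  10  10
  4   0   0   0   0  11  11  11  11  11  11  11  11  21  21  21

21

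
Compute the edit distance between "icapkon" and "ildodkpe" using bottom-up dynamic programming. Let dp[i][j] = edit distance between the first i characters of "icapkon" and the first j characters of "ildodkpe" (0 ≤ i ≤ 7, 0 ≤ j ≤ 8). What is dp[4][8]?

6

   ''  i  l  d  o  d  k  p  e
''  0  1  2  3  4  5  6  7  8
 i  1  0  1  2  3  4  5  6  7
 c  2  1  1  2  3  4  5  6  7
 a  3  2  2  2  3  4  5  6  7
 p  4  3  3  3  3  4  5  5  6
 k  5  4  4  4  4  4  4  5  6
 o  6  5  5  5  4  5  5  5  6
 n  7  6  6  6  5  5  6  6  6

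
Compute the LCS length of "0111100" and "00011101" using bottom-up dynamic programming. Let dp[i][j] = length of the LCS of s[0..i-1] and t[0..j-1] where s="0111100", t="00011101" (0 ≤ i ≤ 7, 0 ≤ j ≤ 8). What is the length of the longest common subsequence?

5

   ''  0  0  0  1  1  1  0  1
''  0  0  0  0  0  0  0  0  0
 0  0  1  1  1  1  1  1  1  1
 1  0  1  1  1  2  2  2  2  2
 1  0  1  1  1  2  3  3  3  3
 1  0  1  1  1  2  3  4  4  4
 1  0  1  1  1  2  3  4  4  5
 0  0  1  2  2  2  3  4  5  5
 0  0  1  2  3  3  3  4  5  5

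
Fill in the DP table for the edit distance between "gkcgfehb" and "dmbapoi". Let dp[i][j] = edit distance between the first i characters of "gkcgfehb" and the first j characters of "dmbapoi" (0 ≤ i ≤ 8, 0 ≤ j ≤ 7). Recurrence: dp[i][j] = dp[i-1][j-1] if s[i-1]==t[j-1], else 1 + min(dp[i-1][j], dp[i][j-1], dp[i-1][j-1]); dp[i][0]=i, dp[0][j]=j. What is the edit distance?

8

   ''  d  m  b  a  p  o  i
''  0  1  2  3  4  5  6  7
 g  1  1  2  3  4  5  6  7
 k  2  2  2  3  4  5  6  7
 c  3  3  3  3  4  5  6  7
 g  4  4  4  4  4  5  6  7
 f  5  5  5  5  5  5  6  7
 e  6  6  6  6  6  6  6  7
 h  7  7  7  7  7  7  7  7
 b  8  8  8  7  8  8  8  8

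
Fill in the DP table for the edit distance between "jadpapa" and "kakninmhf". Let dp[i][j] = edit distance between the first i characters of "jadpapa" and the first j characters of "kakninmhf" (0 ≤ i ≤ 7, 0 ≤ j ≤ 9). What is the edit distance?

   ''  k  a  k  n  i  n  m  h  f
''  0  1  2  3  4  5  6  7  8  9
 j  1  1  2  3  4  5  6  7  8  9
 a  2  2  1  2  3  4  5  6  7  8
 d  3  3  2  2  3  4  5  6  7  8
 p  4  4  3  3  3  4  5  6  7  8
 a  5  5  4  4  4  4  5  6  7  8
 p  6  6  5  5  5  5  5  6  7  8
 a  7  7  6  6  6  6  6  6  7  8

8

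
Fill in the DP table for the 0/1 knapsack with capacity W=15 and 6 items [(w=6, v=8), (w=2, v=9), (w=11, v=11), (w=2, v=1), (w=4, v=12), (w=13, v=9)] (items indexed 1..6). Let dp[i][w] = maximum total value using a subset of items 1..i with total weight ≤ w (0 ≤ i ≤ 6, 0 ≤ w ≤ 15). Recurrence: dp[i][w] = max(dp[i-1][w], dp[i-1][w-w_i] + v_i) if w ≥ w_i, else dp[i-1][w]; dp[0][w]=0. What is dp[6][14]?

i\w   0   1   2   3   4   5   6   7   8   9  10  11  12  13  14  15
  0   0   0   0   0   0   0   0   0   0   0   0   0   0   0   0   0
  1   0   0   0   0   0   0   8   8   8   8   8   8   8   8   8   8
  2   0   0   9   9   9   9   9   9  17  17  17  17  17  17  17  17
  3   0   0   9   9   9   9   9   9  17  17  17  17  17  20  20  20
  4   0   0   9   9  10  10  10  10  17  17  18  18  18  20  20  21
  5   0   0   9   9  12  12  21  21  22  22  22  22  29  29  30  30
  6   0   0   9   9  12  12  21  21  22  22  22  22  29  29  30  30

30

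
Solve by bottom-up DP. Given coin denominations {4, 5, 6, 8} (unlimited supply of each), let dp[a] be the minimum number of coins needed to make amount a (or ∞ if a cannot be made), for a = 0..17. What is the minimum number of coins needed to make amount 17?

 a  0  1  2  3  4  5  6  7  8  9 10 11 12 13 14 15 16 17
dp  0  -  -  -  1  1  1  -  1  2  2  2  2  2  2  3  2  3
(- denotes ∞ / unreachable)

3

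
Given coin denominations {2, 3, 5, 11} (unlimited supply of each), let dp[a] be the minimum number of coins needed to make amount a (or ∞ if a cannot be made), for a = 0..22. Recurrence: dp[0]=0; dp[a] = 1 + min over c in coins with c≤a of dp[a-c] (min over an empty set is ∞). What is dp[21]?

3

 a  0  1  2  3  4  5  6  7  8  9 10 11 12 13 14 15 16 17 18 19 20 21 22
dp  0  -  1  1  2  1  2  2  2  3  2  1  3  2  2  3  2  3  3  3  4  3  2
(- denotes ∞ / unreachable)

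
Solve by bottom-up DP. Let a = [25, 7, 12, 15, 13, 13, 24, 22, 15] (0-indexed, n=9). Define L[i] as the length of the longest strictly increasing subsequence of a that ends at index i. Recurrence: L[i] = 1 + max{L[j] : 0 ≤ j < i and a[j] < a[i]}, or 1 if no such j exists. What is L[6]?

   i    0    1    2    3    4    5    6    7    8
a[i]   25    7   12   15   13   13   24   22   15
L[i]    1    1    2    3    3    3    4    4    4

4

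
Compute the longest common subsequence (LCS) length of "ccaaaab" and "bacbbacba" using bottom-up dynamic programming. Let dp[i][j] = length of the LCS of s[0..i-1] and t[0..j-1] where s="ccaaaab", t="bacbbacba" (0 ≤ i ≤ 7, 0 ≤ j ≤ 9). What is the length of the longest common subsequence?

3

   ''  b  a  c  b  b  a  c  b  a
''  0  0  0  0  0  0  0  0  0  0
 c  0  0  0  1  1  1  1  1  1  1
 c  0  0  0  1  1  1  1  2  2  2
 a  0  0  1  1  1  1  2  2  2  3
 a  0  0  1  1  1  1  2  2  2  3
 a  0  0  1  1  1  1  2  2  2  3
 a  0  0  1  1  1  1  2  2  2  3
 b  0  1  1  1  2  2  2  2  3  3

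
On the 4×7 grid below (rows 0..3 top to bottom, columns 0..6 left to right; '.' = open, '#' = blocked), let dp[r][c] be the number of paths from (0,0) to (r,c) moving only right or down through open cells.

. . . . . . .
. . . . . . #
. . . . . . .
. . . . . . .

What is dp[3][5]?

56

r\c   0   1   2   3   4   5   6
  0   1   1   1   1   1   1   1
  1   1   2   3   4   5   6   0
  2   1   3   6  10  15  21  21
  3   1   4  10  20  35  56  77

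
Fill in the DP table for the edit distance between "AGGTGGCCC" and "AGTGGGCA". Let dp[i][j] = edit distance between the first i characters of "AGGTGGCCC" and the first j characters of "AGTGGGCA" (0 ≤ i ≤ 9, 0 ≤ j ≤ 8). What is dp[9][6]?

   ''  A  G  T  G  G  G  C  A
''  0  1  2  3  4  5  6  7  8
 A  1  0  1  2  3  4  5  6  7
 G  2  1  0  1  2  3  4  5  6
 G  3  2  1  1  1  2  3  4  5
 T  4  3  2  1  2  2  3  4  5
 G  5  4  3  2  1  2  2  3  4
 G  6  5  4  3  2  1  2  3  4
 C  7  6  5  4  3  2  2  2  3
 C  8  7  6  5  4  3  3  2  3
 C  9  8  7  6  5  4  4  3  3

4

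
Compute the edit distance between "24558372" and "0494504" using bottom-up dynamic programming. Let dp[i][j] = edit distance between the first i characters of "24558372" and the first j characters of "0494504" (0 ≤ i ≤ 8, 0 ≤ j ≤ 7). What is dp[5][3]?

   ''  0  4  9  4  5  0  4
''  0  1  2  3  4  5  6  7
 2  1  1  2  3  4  5  6  7
 4  2  2  1  2  3  4  5  6
 5  3  3  2  2  3  3  4  5
 5  4  4  3  3  3  3  4  5
 8  5  5  4  4  4  4  4  5
 3  6  6  5  5  5  5  5  5
 7  7  7  6  6  6  6  6  6
 2  8  8  7  7  7  7  7  7

4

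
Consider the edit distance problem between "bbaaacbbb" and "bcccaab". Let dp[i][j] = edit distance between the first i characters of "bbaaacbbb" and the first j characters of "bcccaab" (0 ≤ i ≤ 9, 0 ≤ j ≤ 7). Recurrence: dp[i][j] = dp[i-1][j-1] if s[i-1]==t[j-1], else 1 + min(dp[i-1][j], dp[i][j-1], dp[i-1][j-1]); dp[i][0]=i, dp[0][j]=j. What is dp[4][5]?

   ''  b  c  c  c  a  a  b
''  0  1  2  3  4  5  6  7
 b  1  0  1  2  3  4  5  6
 b  2  1  1  2  3  4  5  5
 a  3  2  2  2  3  3  4  5
 a  4  3  3  3  3  3  3  4
 a  5  4  4  4  4  3  3  4
 c  6  5  4  4  4  4  4  4
 b  7  6  5  5  5  5  5  4
 b  8  7  6  6  6  6  6  5
 b  9  8  7  7  7  7  7  6

3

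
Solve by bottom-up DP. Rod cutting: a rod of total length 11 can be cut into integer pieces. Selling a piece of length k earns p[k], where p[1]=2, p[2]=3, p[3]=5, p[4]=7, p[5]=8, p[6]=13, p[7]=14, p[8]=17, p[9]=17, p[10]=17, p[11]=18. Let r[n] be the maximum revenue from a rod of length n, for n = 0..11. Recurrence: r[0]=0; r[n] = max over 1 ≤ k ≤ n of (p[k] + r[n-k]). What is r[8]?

   n    0    1    2    3    4    5    6    7    8    9   10   11
r[n]    0    2    4    6    8   10   13   15   17   19   21   23

17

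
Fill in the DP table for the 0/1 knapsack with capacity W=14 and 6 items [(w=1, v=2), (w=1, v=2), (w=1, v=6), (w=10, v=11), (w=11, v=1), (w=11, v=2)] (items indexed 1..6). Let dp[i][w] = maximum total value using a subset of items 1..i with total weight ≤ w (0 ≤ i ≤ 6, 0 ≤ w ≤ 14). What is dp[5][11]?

i\w   0   1   2   3   4   5   6   7   8   9  10  11  12  13  14
  0   0   0   0   0   0   0   0   0   0   0   0   0   0   0   0
  1   0   2   2   2   2   2   2   2   2   2   2   2   2   2   2
  2   0   2   4   4   4   4   4   4   4   4   4   4   4   4   4
  3   0   6   8  10  10  10  10  10  10  10  10  10  10  10  10
  4   0   6   8  10  10  10  10  10  10  10  11  17  19  21  21
  5   0   6   8  10  10  10  10  10  10  10  11  17  19  21  21
  6   0   6   8  10  10  10  10  10  10  10  11  17  19  21  21

17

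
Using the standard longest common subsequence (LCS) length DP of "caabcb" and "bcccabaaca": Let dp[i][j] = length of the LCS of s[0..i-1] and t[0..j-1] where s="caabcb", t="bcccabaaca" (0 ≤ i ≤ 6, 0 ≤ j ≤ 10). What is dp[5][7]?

3

   ''  b  c  c  c  a  b  a  a  c  a
''  0  0  0  0  0  0  0  0  0  0  0
 c  0  0  1  1  1  1  1  1  1  1  1
 a  0  0  1  1  1  2  2  2  2  2  2
 a  0  0  1  1  1  2  2  3  3  3  3
 b  0  1  1  1  1  2  3  3  3  3  3
 c  0  1  2  2  2  2  3  3  3  4  4
 b  0  1  2  2  2  2  3  3  3  4  4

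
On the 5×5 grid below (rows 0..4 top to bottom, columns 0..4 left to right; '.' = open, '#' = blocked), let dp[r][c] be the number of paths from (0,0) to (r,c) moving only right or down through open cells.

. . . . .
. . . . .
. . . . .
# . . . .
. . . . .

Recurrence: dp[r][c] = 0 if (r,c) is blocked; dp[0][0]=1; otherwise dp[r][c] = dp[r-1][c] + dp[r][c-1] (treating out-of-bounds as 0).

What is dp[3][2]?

9

r\c   0   1   2   3   4
  0   1   1   1   1   1
  1   1   2   3   4   5
  2   1   3   6  10  15
  3   0   3   9  19  34
  4   0   3  12  31  65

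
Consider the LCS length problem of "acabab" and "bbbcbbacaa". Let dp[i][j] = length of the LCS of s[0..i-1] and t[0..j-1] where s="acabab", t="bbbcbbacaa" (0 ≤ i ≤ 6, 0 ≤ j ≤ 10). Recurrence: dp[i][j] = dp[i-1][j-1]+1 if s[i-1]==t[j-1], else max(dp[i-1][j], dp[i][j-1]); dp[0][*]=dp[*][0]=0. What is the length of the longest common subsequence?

   ''  b  b  b  c  b  b  a  c  a  a
''  0  0  0  0  0  0  0  0  0  0  0
 a  0  0  0  0  0  0  0  1  1  1  1
 c  0  0  0  0  1  1  1  1  2  2  2
 a  0  0  0  0  1  1  1  2  2  3  3
 b  0  1  1  1  1  2  2  2  2  3  3
 a  0  1  1  1  1  2  2  3  3  3  4
 b  0  1  2  2  2  2  3  3  3  3  4

4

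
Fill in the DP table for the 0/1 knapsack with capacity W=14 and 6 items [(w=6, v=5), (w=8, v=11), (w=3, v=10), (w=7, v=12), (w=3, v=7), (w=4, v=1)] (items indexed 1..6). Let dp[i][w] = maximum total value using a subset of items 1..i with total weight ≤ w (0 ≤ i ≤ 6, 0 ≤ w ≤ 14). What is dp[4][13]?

i\w   0   1   2   3   4   5   6   7   8   9  10  11  12  13  14
  0   0   0   0   0   0   0   0   0   0   0   0   0   0   0   0
  1   0   0   0   0   0   0   5   5   5   5   5   5   5   5   5
  2   0   0   0   0   0   0   5   5  11  11  11  11  11  11  16
  3   0   0   0  10  10  10  10  10  11  15  15  21  21  21  21
  4   0   0   0  10  10  10  10  12  12  15  22  22  22  22  22
  5   0   0   0  10  10  10  17  17  17  17  22  22  22  29  29
  6   0   0   0  10  10  10  17  17  17  17  22  22  22  29  29

22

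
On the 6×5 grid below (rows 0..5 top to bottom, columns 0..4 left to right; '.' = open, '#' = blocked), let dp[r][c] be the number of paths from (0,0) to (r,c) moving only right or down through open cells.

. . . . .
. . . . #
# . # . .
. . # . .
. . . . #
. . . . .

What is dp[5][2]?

4

r\c   0   1   2   3   4
  0   1   1   1   1   1
  1   1   2   3   4   0
  2   0   2   0   4   4
  3   0   2   0   4   8
  4   0   2   2   6   0
  5   0   2   4  10  10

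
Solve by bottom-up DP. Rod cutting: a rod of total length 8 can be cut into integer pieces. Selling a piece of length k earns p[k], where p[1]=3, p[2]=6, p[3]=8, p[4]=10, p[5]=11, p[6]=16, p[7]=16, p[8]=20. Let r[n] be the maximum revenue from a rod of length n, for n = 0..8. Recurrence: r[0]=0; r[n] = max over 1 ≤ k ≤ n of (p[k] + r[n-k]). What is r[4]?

   n    0    1    2    3    4    5    6    7    8
r[n]    0    3    6    9   12   15   18   21   24

12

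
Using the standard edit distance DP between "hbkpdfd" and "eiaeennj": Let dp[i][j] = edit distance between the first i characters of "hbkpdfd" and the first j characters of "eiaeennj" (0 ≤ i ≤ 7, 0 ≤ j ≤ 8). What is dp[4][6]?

   ''  e  i  a  e  e  n  n  j
''  0  1  2  3  4  5  6  7  8
 h  1  1  2  3  4  5  6  7  8
 b  2  2  2  3  4  5  6  7  8
 k  3  3  3  3  4  5  6  7  8
 p  4  4  4  4  4  5  6  7  8
 d  5  5  5  5  5  5  6  7  8
 f  6  6  6  6  6  6  6  7  8
 d  7  7  7  7  7  7  7  7  8

6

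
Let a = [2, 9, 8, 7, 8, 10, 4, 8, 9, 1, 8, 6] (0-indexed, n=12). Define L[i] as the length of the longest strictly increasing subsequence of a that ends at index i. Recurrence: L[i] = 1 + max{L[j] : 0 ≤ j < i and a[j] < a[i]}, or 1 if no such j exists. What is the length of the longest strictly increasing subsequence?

   i    0    1    2    3    4    5    6    7    8    9   10   11
a[i]    2    9    8    7    8   10    4    8    9    1    8    6
L[i]    1    2    2    2    3    4    2    3    4    1    3    3

4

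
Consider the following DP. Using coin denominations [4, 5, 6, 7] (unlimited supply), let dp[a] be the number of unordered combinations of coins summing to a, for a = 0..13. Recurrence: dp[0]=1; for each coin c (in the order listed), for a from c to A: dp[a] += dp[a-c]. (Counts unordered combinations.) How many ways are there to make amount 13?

2

after  coin     0     1     2     3     4     5     6     7     8     9    10    11    12    13
          4     1     0     0     0     1     0     0     0     1     0     0     0     1     0
          5     1     0     0     0     1     1     0     0     1     1     1     0     1     1
          6     1     0     0     0     1     1     1     0     1     1     2     1     2     1
          7     1     0     0     0     1     1     1     1     1     1     2     2     3     2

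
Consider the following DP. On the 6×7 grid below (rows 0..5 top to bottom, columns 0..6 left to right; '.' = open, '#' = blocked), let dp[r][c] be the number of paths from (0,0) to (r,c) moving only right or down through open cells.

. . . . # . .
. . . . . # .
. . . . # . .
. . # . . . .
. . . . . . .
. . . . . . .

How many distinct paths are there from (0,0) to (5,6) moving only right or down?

r\c   0   1   2   3   4   5   6
  0   1   1   1   1   0   0   0
  1   1   2   3   4   4   0   0
  2   1   3   6  10   0   0   0
  3   1   4   0  10  10  10  10
  4   1   5   5  15  25  35  45
  5   1   6  11  26  51  86 131

131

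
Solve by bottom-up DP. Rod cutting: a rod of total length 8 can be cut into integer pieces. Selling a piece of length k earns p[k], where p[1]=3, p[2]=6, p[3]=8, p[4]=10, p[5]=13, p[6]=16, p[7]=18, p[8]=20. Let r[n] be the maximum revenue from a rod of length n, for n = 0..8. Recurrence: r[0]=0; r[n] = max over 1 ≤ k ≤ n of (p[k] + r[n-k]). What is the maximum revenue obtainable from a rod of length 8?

24

   n    0    1    2    3    4    5    6    7    8
r[n]    0    3    6    9   12   15   18   21   24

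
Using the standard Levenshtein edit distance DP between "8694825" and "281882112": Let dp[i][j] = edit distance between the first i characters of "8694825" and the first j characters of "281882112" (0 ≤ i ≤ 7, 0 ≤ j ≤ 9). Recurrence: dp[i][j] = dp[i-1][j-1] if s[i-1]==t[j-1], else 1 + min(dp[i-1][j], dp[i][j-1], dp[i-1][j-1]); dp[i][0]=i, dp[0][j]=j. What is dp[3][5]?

4

   ''  2  8  1  8  8  2  1  1  2
''  0  1  2  3  4  5  6  7  8  9
 8  1  1  1  2  3  4  5  6  7  8
 6  2  2  2  2  3  4  5  6  7  8
 9  3  3  3  3  3  4  5  6  7  8
 4  4  4  4  4  4  4  5  6  7  8
 8  5  5  4  5  4  4  5  6  7  8
 2  6  5  5  5  5  5  4  5  6  7
 5  7  6  6  6  6  6  5  5  6  7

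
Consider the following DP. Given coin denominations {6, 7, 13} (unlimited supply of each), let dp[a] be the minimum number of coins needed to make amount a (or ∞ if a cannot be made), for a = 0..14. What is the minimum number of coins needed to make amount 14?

 a  0  1  2  3  4  5  6  7  8  9 10 11 12 13 14
dp  0  -  -  -  -  -  1  1  -  -  -  -  2  1  2
(- denotes ∞ / unreachable)

2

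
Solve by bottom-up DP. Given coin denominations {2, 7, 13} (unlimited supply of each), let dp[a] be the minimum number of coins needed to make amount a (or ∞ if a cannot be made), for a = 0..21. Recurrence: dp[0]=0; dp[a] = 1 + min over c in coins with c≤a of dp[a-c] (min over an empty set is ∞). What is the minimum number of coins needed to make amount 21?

 a  0  1  2  3  4  5  6  7  8  9 10 11 12 13 14 15 16 17 18 19 20 21
dp  0  -  1  -  2  -  3  1  4  2  5  3  6  1  2  2  3  3  4  4  2  3
(- denotes ∞ / unreachable)

3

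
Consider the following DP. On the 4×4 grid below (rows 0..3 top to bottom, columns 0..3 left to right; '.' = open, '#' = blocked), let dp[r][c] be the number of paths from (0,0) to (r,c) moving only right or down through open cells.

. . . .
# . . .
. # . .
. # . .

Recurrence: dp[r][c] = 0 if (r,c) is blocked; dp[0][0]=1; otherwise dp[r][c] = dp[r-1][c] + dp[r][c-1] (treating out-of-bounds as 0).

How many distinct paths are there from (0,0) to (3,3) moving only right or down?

r\c   0   1   2   3
  0   1   1   1   1
  1   0   1   2   3
  2   0   0   2   5
  3   0   0   2   7

7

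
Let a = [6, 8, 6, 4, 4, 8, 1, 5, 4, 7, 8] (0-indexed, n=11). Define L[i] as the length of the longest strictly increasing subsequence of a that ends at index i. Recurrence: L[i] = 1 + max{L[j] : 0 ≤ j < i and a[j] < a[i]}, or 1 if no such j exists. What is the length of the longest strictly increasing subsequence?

4

   i    0    1    2    3    4    5    6    7    8    9   10
a[i]    6    8    6    4    4    8    1    5    4    7    8
L[i]    1    2    1    1    1    2    1    2    2    3    4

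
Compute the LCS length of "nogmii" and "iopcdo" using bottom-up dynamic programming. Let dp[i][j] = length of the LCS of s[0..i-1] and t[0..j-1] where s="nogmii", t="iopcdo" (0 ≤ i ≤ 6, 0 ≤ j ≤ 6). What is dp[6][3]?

   ''  i  o  p  c  d  o
''  0  0  0  0  0  0  0
 n  0  0  0  0  0  0  0
 o  0  0  1  1  1  1  1
 g  0  0  1  1  1  1  1
 m  0  0  1  1  1  1  1
 i  0  1  1  1  1  1  1
 i  0  1  1  1  1  1  1

1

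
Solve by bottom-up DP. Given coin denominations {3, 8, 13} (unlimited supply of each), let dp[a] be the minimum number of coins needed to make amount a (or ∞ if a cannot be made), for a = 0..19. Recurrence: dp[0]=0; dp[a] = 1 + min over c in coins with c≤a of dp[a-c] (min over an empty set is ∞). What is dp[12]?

 a  0  1  2  3  4  5  6  7  8  9 10 11 12 13 14 15 16 17 18 19
dp  0  -  -  1  -  -  2  -  1  3  -  2  4  1  3  5  2  4  6  3
(- denotes ∞ / unreachable)

4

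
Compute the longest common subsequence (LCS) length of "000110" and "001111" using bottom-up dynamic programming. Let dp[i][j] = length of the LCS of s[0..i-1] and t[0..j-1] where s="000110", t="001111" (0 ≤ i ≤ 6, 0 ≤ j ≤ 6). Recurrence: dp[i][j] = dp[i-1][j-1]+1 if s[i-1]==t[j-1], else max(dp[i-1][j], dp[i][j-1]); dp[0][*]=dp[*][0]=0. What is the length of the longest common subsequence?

   ''  0  0  1  1  1  1
''  0  0  0  0  0  0  0
 0  0  1  1  1  1  1  1
 0  0  1  2  2  2  2  2
 0  0  1  2  2  2  2  2
 1  0  1  2  3  3  3  3
 1  0  1  2  3  4  4  4
 0  0  1  2  3  4  4  4

4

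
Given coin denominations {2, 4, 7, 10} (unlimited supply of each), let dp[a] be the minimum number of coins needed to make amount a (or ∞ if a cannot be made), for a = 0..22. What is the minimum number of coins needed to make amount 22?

3

 a  0  1  2  3  4  5  6  7  8  9 10 11 12 13 14 15 16 17 18 19 20 21 22
dp  0  -  1  -  1  -  2  1  2  2  1  2  2  3  2  3  3  2  3  3  2  3  3
(- denotes ∞ / unreachable)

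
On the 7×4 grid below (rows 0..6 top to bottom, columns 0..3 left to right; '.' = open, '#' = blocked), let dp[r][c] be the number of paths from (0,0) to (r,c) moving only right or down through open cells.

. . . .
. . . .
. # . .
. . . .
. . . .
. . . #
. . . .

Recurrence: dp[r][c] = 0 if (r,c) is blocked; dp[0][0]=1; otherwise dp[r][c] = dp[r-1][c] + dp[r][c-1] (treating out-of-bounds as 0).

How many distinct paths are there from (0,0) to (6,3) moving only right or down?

13

r\c   0   1   2   3
  0   1   1   1   1
  1   1   2   3   4
  2   1   0   3   7
  3   1   1   4  11
  4   1   2   6  17
  5   1   3   9   0
  6   1   4  13  13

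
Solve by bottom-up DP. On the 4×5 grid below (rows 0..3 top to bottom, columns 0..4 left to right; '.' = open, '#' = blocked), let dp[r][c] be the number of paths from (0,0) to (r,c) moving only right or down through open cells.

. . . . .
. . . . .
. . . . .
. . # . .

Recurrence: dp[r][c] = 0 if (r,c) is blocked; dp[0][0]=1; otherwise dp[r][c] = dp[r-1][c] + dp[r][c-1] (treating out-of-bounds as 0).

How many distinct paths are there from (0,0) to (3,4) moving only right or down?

r\c   0   1   2   3   4
  0   1   1   1   1   1
  1   1   2   3   4   5
  2   1   3   6  10  15
  3   1   4   0  10  25

25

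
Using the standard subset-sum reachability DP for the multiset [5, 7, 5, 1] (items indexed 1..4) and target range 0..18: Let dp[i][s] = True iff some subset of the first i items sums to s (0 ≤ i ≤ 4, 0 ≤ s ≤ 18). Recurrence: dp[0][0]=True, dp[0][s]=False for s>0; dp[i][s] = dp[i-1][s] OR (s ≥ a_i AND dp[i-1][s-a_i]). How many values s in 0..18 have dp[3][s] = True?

6

i\s   0   1   2   3   4   5   6   7   8   9  10  11  12  13  14  15  16  17  18
  0   T   F   F   F   F   F   F   F   F   F   F   F   F   F   F   F   F   F   F
  1   T   F   F   F   F   T   F   F   F   F   F   F   F   F   F   F   F   F   F
  2   T   F   F   F   F   T   F   T   F   F   F   F   T   F   F   F   F   F   F
  3   T   F   F   F   F   T   F   T   F   F   T   F   T   F   F   F   F   T   F
  4   T   T   F   F   F   T   T   T   T   F   T   T   T   T   F   F   F   T   T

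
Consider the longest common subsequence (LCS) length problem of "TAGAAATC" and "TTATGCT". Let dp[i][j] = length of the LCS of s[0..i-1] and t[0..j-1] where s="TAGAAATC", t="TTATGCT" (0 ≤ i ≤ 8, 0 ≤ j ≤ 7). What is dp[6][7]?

3

   ''  T  T  A  T  G  C  T
''  0  0  0  0  0  0  0  0
 T  0  1  1  1  1  1  1  1
 A  0  1  1  2  2  2  2  2
 G  0  1  1  2  2  3  3  3
 A  0  1  1  2  2  3  3  3
 A  0  1  1  2  2  3  3  3
 A  0  1  1  2  2  3  3  3
 T  0  1  2  2  3  3  3  4
 C  0  1  2  2  3  3  4  4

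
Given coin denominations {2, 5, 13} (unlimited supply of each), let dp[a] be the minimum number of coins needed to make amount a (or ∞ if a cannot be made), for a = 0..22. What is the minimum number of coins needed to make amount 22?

4

 a  0  1  2  3  4  5  6  7  8  9 10 11 12 13 14 15 16 17 18 19 20 21 22
dp  0  -  1  -  2  1  3  2  4  3  2  4  3  1  4  2  5  3  2  4  3  5  4
(- denotes ∞ / unreachable)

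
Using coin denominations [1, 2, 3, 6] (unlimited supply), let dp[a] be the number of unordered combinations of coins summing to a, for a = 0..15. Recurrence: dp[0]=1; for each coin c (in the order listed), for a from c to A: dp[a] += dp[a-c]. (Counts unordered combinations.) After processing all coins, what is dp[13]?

after  coin     0     1     2     3     4     5     6     7     8     9    10    11    12    13    14    15
          1     1     1     1     1     1     1     1     1     1     1     1     1     1     1     1     1
          2     1     1     2     2     3     3     4     4     5     5     6     6     7     7     8     8
          3     1     1     2     3     4     5     7     8    10    12    14    16    19    21    24    27
          6     1     1     2     3     4     5     8     9    12    15    18    21    27    30    36    42

30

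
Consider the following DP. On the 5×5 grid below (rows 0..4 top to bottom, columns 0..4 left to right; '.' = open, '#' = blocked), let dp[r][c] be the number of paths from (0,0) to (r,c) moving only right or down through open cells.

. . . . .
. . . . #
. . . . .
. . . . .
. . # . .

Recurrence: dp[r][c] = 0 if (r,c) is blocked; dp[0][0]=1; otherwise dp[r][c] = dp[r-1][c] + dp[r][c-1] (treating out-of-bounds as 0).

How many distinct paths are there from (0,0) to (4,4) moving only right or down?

r\c   0   1   2   3   4
  0   1   1   1   1   1
  1   1   2   3   4   0
  2   1   3   6  10  10
  3   1   4  10  20  30
  4   1   5   0  20  50

50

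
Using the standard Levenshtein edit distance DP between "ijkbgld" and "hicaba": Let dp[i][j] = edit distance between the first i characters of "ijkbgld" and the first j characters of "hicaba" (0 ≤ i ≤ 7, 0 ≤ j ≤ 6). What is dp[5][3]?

   ''  h  i  c  a  b  a
''  0  1  2  3  4  5  6
 i  1  1  1  2  3  4  5
 j  2  2  2  2  3  4  5
 k  3  3  3  3  3  4  5
 b  4  4  4  4  4  3  4
 g  5  5  5  5  5  4  4
 l  6  6  6  6  6  5  5
 d  7  7  7  7  7  6  6

5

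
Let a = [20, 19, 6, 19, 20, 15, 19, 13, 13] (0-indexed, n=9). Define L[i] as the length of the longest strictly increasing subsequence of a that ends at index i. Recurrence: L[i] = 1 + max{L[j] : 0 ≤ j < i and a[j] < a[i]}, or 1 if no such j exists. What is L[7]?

2

   i    0    1    2    3    4    5    6    7    8
a[i]   20   19    6   19   20   15   19   13   13
L[i]    1    1    1    2    3    2    3    2    2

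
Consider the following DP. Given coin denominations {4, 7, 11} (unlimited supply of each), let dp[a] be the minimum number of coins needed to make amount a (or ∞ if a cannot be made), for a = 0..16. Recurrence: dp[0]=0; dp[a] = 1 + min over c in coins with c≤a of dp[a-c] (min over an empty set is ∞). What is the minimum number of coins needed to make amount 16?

 a  0  1  2  3  4  5  6  7  8  9 10 11 12 13 14 15 16
dp  0  -  -  -  1  -  -  1  2  -  -  1  3  -  2  2  4
(- denotes ∞ / unreachable)

4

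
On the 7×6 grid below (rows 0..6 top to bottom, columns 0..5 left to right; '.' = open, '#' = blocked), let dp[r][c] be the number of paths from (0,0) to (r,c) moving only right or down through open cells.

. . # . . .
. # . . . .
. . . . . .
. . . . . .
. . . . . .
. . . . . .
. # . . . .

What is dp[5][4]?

35

r\c   0   1   2   3   4   5
  0   1   1   0   0   0   0
  1   1   0   0   0   0   0
  2   1   1   1   1   1   1
  3   1   2   3   4   5   6
  4   1   3   6  10  15  21
  5   1   4  10  20  35  56
  6   1   0  10  30  65 121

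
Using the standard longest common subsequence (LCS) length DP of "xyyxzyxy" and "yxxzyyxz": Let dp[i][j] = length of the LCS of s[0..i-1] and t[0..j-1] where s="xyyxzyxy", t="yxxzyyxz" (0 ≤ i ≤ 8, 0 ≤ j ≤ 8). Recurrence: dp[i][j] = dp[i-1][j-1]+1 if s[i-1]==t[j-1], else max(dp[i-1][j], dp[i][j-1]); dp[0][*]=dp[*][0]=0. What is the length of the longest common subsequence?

5

   ''  y  x  x  z  y  y  x  z
''  0  0  0  0  0  0  0  0  0
 x  0  0  1  1  1  1  1  1  1
 y  0  1  1  1  1  2  2  2  2
 y  0  1  1  1  1  2  3  3  3
 x  0  1  2  2  2  2  3  4  4
 z  0  1  2  2  3  3  3  4  5
 y  0  1  2  2  3  4  4  4  5
 x  0  1  2  3  3  4  4  5  5
 y  0  1  2  3  3  4  5  5  5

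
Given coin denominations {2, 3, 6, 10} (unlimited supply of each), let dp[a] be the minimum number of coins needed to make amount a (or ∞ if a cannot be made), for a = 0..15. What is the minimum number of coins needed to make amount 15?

3

 a  0  1  2  3  4  5  6  7  8  9 10 11 12 13 14 15
dp  0  -  1  1  2  2  1  3  2  2  1  3  2  2  3  3
(- denotes ∞ / unreachable)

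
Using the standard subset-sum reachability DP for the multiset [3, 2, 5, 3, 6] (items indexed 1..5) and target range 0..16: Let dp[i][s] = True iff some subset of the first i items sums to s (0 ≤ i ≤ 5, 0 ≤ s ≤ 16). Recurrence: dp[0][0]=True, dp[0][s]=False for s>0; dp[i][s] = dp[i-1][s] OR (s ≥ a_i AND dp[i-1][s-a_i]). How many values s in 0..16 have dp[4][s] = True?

10

i\s   0   1   2   3   4   5   6   7   8   9  10  11  12  13  14  15  16
  0   T   F   F   F   F   F   F   F   F   F   F   F   F   F   F   F   F
  1   T   F   F   T   F   F   F   F   F   F   F   F   F   F   F   F   F
  2   T   F   T   T   F   T   F   F   F   F   F   F   F   F   F   F   F
  3   T   F   T   T   F   T   F   T   T   F   T   F   F   F   F   F   F
  4   T   F   T   T   F   T   T   T   T   F   T   T   F   T   F   F   F
  5   T   F   T   T   F   T   T   T   T   T   T   T   T   T   T   F   T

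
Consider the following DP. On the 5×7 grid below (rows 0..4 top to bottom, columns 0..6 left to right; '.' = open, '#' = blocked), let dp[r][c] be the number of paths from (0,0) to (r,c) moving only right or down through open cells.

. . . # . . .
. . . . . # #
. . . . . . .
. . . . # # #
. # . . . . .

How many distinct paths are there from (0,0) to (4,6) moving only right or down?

r\c   0   1   2   3   4   5   6
  0   1   1   1   0   0   0   0
  1   1   2   3   3   3   0   0
  2   1   3   6   9  12  12  12
  3   1   4  10  19   0   0   0
  4   1   0  10  29  29  29  29

29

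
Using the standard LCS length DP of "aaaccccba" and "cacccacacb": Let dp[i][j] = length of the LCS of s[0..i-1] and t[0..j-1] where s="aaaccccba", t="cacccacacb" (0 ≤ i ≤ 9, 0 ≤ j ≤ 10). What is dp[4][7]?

3

   ''  c  a  c  c  c  a  c  a  c  b
''  0  0  0  0  0  0  0  0  0  0  0
 a  0  0  1  1  1  1  1  1  1  1  1
 a  0  0  1  1  1  1  2  2  2  2  2
 a  0  0  1  1  1  1  2  2  3  3  3
 c  0  1  1  2  2  2  2  3  3  4  4
 c  0  1  1  2  3  3  3  3  3  4  4
 c  0  1  1  2  3  4  4  4  4  4  4
 c  0  1  1  2  3  4  4  5  5  5  5
 b  0  1  1  2  3  4  4  5  5  5  6
 a  0  1  2  2  3  4  5  5  6  6  6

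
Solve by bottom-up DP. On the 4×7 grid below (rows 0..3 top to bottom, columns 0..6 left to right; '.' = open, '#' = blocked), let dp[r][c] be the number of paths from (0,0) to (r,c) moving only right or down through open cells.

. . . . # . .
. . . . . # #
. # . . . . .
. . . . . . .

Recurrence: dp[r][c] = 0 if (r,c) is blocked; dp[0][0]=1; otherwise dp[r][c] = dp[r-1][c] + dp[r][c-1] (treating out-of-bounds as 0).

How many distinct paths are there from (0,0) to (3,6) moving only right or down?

r\c   0   1   2   3   4   5   6
  0   1   1   1   1   0   0   0
  1   1   2   3   4   4   0   0
  2   1   0   3   7  11  11  11
  3   1   1   4  11  22  33  44

44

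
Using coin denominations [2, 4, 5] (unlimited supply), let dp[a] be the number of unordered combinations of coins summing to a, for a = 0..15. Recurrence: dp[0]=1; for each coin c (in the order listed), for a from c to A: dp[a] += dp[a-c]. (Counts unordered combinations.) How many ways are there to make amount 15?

4

after  coin     0     1     2     3     4     5     6     7     8     9    10    11    12    13    14    15
          2     1     0     1     0     1     0     1     0     1     0     1     0     1     0     1     0
          4     1     0     1     0     2     0     2     0     3     0     3     0     4     0     4     0
          5     1     0     1     0     2     1     2     1     3     2     4     2     5     3     6     4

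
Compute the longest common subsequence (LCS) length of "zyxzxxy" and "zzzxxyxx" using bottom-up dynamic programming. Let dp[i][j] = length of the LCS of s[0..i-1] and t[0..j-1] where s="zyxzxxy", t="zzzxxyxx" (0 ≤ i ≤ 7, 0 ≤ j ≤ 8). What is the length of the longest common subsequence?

   ''  z  z  z  x  x  y  x  x
''  0  0  0  0  0  0  0  0  0
 z  0  1  1  1  1  1  1  1  1
 y  0  1  1  1  1  1  2  2  2
 x  0  1  1  1  2  2  2  3  3
 z  0  1  2  2  2  2  2  3  3
 x  0  1  2  2  3  3  3  3  4
 x  0  1  2  2  3  4  4  4  4
 y  0  1  2  2  3  4  5  5  5

5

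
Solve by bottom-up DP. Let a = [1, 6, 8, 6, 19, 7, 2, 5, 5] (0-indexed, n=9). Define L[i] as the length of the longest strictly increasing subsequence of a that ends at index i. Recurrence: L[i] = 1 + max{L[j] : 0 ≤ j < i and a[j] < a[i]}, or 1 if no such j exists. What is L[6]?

2

   i    0    1    2    3    4    5    6    7    8
a[i]    1    6    8    6   19    7    2    5    5
L[i]    1    2    3    2    4    3    2    3    3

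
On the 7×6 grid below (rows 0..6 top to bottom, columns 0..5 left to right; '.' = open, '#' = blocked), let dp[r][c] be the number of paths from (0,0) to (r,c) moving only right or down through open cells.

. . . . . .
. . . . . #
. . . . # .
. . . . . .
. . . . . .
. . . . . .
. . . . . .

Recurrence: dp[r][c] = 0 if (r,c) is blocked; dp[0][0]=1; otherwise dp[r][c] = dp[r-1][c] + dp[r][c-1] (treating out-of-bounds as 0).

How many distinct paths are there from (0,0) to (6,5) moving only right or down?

381

r\c   0   1   2   3   4   5
  0   1   1   1   1   1   1
  1   1   2   3   4   5   0
  2   1   3   6  10   0   0
  3   1   4  10  20  20  20
  4   1   5  15  35  55  75
  5   1   6  21  56 111 186
  6   1   7  28  84 195 381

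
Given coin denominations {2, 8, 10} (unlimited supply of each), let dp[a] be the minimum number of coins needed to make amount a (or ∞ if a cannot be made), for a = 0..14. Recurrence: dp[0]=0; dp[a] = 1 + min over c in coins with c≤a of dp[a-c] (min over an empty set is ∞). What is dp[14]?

3

 a  0  1  2  3  4  5  6  7  8  9 10 11 12 13 14
dp  0  -  1  -  2  -  3  -  1  -  1  -  2  -  3
(- denotes ∞ / unreachable)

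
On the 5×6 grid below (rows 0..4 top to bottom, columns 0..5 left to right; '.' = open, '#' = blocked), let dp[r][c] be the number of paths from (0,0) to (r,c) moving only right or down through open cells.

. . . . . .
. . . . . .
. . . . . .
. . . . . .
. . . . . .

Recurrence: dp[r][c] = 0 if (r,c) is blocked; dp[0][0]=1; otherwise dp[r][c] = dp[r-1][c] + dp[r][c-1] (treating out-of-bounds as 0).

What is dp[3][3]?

20

r\c   0   1   2   3   4   5
  0   1   1   1   1   1   1
  1   1   2   3   4   5   6
  2   1   3   6  10  15  21
  3   1   4  10  20  35  56
  4   1   5  15  35  70 126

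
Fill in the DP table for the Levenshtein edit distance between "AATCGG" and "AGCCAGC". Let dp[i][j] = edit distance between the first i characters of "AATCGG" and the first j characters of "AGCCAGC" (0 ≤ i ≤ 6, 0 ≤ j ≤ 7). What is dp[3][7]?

5

   ''  A  G  C  C  A  G  C
''  0  1  2  3  4  5  6  7
 A  1  0  1  2  3  4  5  6
 A  2  1  1  2  3  3  4  5
 T  3  2  2  2  3  4  4  5
 C  4  3  3  2  2  3  4  4
 G  5  4  3  3  3  3  3  4
 G  6  5  4  4  4  4  3  4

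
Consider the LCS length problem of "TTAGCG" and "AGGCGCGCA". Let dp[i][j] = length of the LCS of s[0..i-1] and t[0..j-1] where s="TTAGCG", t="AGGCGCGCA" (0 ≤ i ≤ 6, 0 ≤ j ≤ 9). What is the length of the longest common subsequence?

   ''  A  G  G  C  G  C  G  C  A
''  0  0  0  0  0  0  0  0  0  0
 T  0  0  0  0  0  0  0  0  0  0
 T  0  0  0  0  0  0  0  0  0  0
 A  0  1  1  1  1  1  1  1  1  1
 G  0  1  2  2  2  2  2  2  2  2
 C  0  1  2  2  3  3  3  3  3  3
 G  0  1  2  3  3  4  4  4  4  4

4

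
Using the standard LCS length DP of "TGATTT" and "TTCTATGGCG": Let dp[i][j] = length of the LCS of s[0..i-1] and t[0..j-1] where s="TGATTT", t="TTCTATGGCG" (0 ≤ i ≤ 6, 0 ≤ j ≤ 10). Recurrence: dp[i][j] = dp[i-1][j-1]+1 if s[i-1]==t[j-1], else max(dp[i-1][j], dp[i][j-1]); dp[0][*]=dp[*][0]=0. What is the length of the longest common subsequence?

4

   ''  T  T  C  T  A  T  G  G  C  G
''  0  0  0  0  0  0  0  0  0  0  0
 T  0  1  1  1  1  1  1  1  1  1  1
 G  0  1  1  1  1  1  1  2  2  2  2
 A  0  1  1  1  1  2  2  2  2  2  2
 T  0  1  2  2  2  2  3  3  3  3  3
 T  0  1  2  2  3  3  3  3  3  3  3
 T  0  1  2  2  3  3  4  4  4  4  4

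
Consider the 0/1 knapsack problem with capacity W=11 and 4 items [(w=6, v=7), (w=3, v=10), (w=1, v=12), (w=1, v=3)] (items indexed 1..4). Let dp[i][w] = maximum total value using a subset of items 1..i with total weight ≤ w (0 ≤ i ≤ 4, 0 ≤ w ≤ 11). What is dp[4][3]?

15

i\w   0   1   2   3   4   5   6   7   8   9  10  11
  0   0   0   0   0   0   0   0   0   0   0   0   0
  1   0   0   0   0   0   0   7   7   7   7   7   7
  2   0   0   0  10  10  10  10  10  10  17  17  17
  3   0  12  12  12  22  22  22  22  22  22  29  29
  4   0  12  15  15  22  25  25  25  25  25  29  32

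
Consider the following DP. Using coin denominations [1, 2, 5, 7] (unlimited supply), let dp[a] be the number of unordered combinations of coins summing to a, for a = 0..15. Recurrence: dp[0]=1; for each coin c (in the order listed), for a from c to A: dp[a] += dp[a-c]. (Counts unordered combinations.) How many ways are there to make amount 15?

26

after  coin     0     1     2     3     4     5     6     7     8     9    10    11    12    13    14    15
          1     1     1     1     1     1     1     1     1     1     1     1     1     1     1     1     1
          2     1     1     2     2     3     3     4     4     5     5     6     6     7     7     8     8
          5     1     1     2     2     3     4     5     6     7     8    10    11    13    14    16    18
          7     1     1     2     2     3     4     5     7     8    10    12    14    17    19    23    26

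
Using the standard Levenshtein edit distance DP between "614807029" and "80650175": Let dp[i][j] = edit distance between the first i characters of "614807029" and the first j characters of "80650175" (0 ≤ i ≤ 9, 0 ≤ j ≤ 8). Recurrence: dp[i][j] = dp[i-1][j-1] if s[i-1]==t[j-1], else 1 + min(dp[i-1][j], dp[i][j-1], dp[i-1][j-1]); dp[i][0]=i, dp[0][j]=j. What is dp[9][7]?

   ''  8  0  6  5  0  1  7  5
''  0  1  2  3  4  5  6  7  8
 6  1  1  2  2  3  4  5  6  7
 1  2  2  2  3  3  4  4  5  6
 4  3  3  3  3  4  4  5  5  6
 8  4  3  4  4  4  5  5  6  6
 0  5  4  3  4  5  4  5  6  7
 7  6  5  4  4  5  5  5  5  6
 0  7  6  5  5  5  5  6  6  6
 2  8  7  6  6  6  6  6  7  7
 9  9  8  7  7  7  7  7  7  8

7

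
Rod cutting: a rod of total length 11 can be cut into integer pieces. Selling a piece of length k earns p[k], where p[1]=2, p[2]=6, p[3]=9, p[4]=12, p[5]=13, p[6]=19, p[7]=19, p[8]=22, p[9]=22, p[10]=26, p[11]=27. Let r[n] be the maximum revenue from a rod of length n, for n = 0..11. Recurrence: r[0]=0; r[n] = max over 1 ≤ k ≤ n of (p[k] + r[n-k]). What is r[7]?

21

   n    0    1    2    3    4    5    6    7    8    9   10   11
r[n]    0    2    6    9   12   15   19   21   25   28   31   34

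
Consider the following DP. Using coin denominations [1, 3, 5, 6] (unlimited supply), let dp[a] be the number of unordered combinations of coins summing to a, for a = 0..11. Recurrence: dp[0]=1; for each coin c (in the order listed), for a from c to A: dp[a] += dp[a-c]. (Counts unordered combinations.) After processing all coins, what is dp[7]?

after  coin     0     1     2     3     4     5     6     7     8     9    10    11
          1     1     1     1     1     1     1     1     1     1     1     1     1
          3     1     1     1     2     2     2     3     3     3     4     4     4
          5     1     1     1     2     2     3     4     4     5     6     7     8
          6     1     1     1     2     2     3     5     5     6     8     9    11

5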